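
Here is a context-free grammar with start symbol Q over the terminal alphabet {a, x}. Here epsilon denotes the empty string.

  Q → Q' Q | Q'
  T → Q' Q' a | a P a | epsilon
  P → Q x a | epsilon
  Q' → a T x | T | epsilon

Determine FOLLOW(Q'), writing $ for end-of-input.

{$, a, x}

FIRST(Q) = {epsilon, a}  (via Q' Q, Q')
FIRST(P) = {epsilon, a, x}  (via Q x a)
FIRST(T) = {epsilon, a}  (via Q' Q' a)
FIRST(Q') = {epsilon, a}  (via T)
FOLLOW(Q) includes $ since Q is the start symbol.
FOLLOW(Q): in Q→Q' Q, the suffix after Q is empty (adds nothing new); in P→Q x a, Q is followed by x a with FIRST {x}. Thus FOLLOW(Q) = {$, x}.
FOLLOW(P): in T→a P a, P is followed by a with FIRST {a}. Thus FOLLOW(P) = {a}.
FOLLOW(Q'): in Q→Q' Q, Q' is followed by Q with FIRST {epsilon, a}; in Q→Q' Q, the suffix after Q' is nullable, so FOLLOW(Q') ⊇ FOLLOW(Q) = {$, x}; in Q→Q', the suffix after Q' is empty, so FOLLOW(Q') ⊇ FOLLOW(Q) = {$, x}; in T→Q' Q' a (occurrence 1), Q' is followed by Q' a with FIRST {a}; in T→Q' Q' a (occurrence 2), Q' is followed by a with FIRST {a}. Thus FOLLOW(Q') = {$, a, x}.
FOLLOW(T): in Q'→a T x, T is followed by x with FIRST {x}; in Q'→T, the suffix after T is empty, so FOLLOW(T) ⊇ FOLLOW(Q') = {$, a, x}. Thus FOLLOW(T) = {$, a, x}.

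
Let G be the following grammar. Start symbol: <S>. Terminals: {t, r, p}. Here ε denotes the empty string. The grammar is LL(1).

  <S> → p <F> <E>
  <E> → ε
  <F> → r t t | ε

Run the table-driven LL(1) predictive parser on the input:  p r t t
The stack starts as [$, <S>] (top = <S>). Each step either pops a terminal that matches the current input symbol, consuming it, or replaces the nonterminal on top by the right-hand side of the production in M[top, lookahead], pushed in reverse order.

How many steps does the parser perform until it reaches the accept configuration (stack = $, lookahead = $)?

     Stack        Input      Action
  1  $ <S>        p r t t $  expand <S> → p <F> <E>
  2  $ <E> <F> p  p r t t $  match p
  3  $ <E> <F>    r t t $    expand <F> → r t t
  4  $ <E> t t r  r t t $    match r
  5  $ <E> t t    t t $      match t
  6  $ <E> t      t $        match t
  7  $ <E>        $          expand <E> → ε
Accept reached after 7 steps.

7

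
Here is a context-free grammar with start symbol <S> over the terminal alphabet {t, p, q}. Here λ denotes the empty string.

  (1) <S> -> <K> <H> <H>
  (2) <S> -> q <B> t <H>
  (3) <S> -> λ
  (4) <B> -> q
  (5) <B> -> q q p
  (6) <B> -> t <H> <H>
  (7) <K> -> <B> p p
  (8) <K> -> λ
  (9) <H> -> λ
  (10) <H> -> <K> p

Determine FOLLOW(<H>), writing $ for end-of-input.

FIRST(<B>) = {q, t}
FIRST(<K>) = {λ, q, t}  (via <B> p p)
FIRST(<H>) = {λ, p, q, t}  (via <K> p)
FIRST(<S>) = {λ, p, q, t}  (via <K> <H> <H>)
FOLLOW(<S>) includes $ since <S> is the start symbol.
FOLLOW(<S>): <S> appears on no right-hand side. Thus FOLLOW(<S>) = {$}.
FOLLOW(<B>): in <S>->q <B> t <H>, <B> is followed by t <H> with FIRST {t}; in <K>-><B> p p, <B> is followed by p p with FIRST {p}. Thus FOLLOW(<B>) = {p, t}.
FOLLOW(<K>): in <S>-><K> <H> <H>, <K> is followed by <H> <H> with FIRST {λ, p, q, t}; in <S>-><K> <H> <H>, the suffix after <K> is nullable, so FOLLOW(<K>) ⊇ FOLLOW(<S>) = {$}; in <H>-><K> p, <K> is followed by p with FIRST {p}. Thus FOLLOW(<K>) = {$, p, q, t}.
FOLLOW(<H>): in <S>-><K> <H> <H> (occurrence 1), <H> is followed by <H> with FIRST {λ, p, q, t}; in <S>-><K> <H> <H> (occurrence 1), the suffix after <H> is nullable, so FOLLOW(<H>) ⊇ FOLLOW(<S>) = {$}; in <S>-><K> <H> <H> (occurrence 2), the suffix after <H> is empty, so FOLLOW(<H>) ⊇ FOLLOW(<S>) = {$}; in <S>->q <B> t <H>, the suffix after <H> is empty, so FOLLOW(<H>) ⊇ FOLLOW(<S>) = {$}; in <B>->t <H> <H> (occurrence 1), <H> is followed by <H> with FIRST {λ, p, q, t}; in <B>->t <H> <H> (occurrence 1), the suffix after <H> is nullable, so FOLLOW(<H>) ⊇ FOLLOW(<B>) = {p, t}; in <B>->t <H> <H> (occurrence 2), the suffix after <H> is empty, so FOLLOW(<H>) ⊇ FOLLOW(<B>) = {p, t}. Thus FOLLOW(<H>) = {$, p, q, t}.

{$, p, q, t}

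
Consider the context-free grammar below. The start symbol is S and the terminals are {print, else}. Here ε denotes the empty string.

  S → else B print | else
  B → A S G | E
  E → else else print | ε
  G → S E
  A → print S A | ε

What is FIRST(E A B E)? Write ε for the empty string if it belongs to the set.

FIRST(S) = {else}
FIRST(E) = {ε, else}
FIRST(A) = {ε, print}
FIRST(B) = {ε, else, print}  (via A S G, E)
FIRST(G) = {else}  (via S E)
FIRST(E A B E): take FIRST of each symbol in turn, carrying on past any symbol whose FIRST contains ε; result {ε, else, print}.

{ε, else, print}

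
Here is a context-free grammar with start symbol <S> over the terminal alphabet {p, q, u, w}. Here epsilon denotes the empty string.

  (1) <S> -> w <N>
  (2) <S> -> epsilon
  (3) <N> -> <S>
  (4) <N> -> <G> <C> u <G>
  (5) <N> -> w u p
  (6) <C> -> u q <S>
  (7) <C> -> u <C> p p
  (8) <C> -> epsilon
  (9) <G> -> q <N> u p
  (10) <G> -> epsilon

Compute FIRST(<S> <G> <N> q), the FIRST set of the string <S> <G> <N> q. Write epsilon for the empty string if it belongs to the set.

FIRST(<S>) = {epsilon, w}
FIRST(<C>) = {epsilon, u}
FIRST(<G>) = {epsilon, q}
FIRST(<N>) = {epsilon, q, u, w}  (via <S>, <G> <C> u <G>)
FIRST(<S> <G> <N> q): take FIRST of each symbol in turn, carrying on past any symbol whose FIRST contains epsilon; result {q, u, w}.

{q, u, w}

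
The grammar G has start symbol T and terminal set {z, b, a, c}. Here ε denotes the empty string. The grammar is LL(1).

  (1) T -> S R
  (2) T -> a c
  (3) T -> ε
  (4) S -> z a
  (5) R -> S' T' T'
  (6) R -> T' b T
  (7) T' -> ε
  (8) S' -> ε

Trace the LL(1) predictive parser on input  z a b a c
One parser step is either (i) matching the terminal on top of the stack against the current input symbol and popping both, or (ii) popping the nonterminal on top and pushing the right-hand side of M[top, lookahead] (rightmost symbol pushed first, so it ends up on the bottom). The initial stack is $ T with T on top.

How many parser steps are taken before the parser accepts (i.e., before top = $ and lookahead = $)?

      Stack     Input        Action
   1  $ T       z a b a c $  expand T -> S R
   2  $ R S     z a b a c $  expand S -> z a
   3  $ R a z   z a b a c $  match z
   4  $ R a     a b a c $    match a
   5  $ R       b a c $      expand R -> T' b T
   6  $ T b T'  b a c $      expand T' -> ε
   7  $ T b     b a c $      match b
   8  $ T       a c $        expand T -> a c
   9  $ c a     a c $        match a
  10  $ c       c $          match c
Accept reached after 10 steps.

10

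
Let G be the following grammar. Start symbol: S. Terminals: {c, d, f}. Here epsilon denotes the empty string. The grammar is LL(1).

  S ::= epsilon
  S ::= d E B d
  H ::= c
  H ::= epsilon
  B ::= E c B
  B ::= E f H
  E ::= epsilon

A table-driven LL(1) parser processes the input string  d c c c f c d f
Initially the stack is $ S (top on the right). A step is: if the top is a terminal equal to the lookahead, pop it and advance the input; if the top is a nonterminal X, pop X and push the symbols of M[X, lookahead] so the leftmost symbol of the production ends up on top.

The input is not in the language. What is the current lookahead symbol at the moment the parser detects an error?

step 1: stack=$ S  input=d c c c f c d f $  — expand S ::= d E B d
step 2: stack=$ d B E d  input=d c c c f c d f $  — match d
step 3: stack=$ d B E  input=c c c f c d f $  — expand E ::= epsilon
step 4: stack=$ d B  input=c c c f c d f $  — expand B ::= E c B
step 5: stack=$ d B c E  input=c c c f c d f $  — expand E ::= epsilon
step 6: stack=$ d B c  input=c c c f c d f $  — match c
step 7: stack=$ d B  input=c c f c d f $  — expand B ::= E c B
step 8: stack=$ d B c E  input=c c f c d f $  — expand E ::= epsilon
step 9: stack=$ d B c  input=c c f c d f $  — match c
step 10: stack=$ d B  input=c f c d f $  — expand B ::= E c B
step 11: stack=$ d B c E  input=c f c d f $  — expand E ::= epsilon
step 12: stack=$ d B c  input=c f c d f $  — match c
step 13: stack=$ d B  input=f c d f $  — expand B ::= E f H
step 14: stack=$ d H f E  input=f c d f $  — expand E ::= epsilon
step 15: stack=$ d H f  input=f c d f $  — match f
step 16: stack=$ d H  input=c d f $  — expand H ::= c
step 17: stack=$ d c  input=c d f $  — match c
step 18: stack=$ d  input=d f $  — match d
step 19: stack=$  input=f $  — error: stack empty but input remains

f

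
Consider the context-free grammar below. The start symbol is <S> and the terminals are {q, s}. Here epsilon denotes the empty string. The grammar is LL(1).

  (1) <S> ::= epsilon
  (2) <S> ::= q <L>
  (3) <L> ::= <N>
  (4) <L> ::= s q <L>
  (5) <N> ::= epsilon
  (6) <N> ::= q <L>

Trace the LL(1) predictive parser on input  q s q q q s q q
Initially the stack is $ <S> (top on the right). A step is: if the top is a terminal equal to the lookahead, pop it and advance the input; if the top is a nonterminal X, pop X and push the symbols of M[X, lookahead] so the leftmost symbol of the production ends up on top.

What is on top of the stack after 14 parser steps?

<L>

      Stack      Input              Action
   1  $ <S>      q s q q q s q q $  expand <S> ::= q <L>
   2  $ <L> q    q s q q q s q q $  match q
   3  $ <L>      s q q q s q q $    expand <L> ::= s q <L>
   4  $ <L> q s  s q q q s q q $    match s
   5  $ <L> q    q q q s q q $      match q
   6  $ <L>      q q s q q $        expand <L> ::= <N>
   7  $ <N>      q q s q q $        expand <N> ::= q <L>
   8  $ <L> q    q q s q q $        match q
   9  $ <L>      q s q q $          expand <L> ::= <N>
  10  $ <N>      q s q q $          expand <N> ::= q <L>
  11  $ <L> q    q s q q $          match q
  12  $ <L>      s q q $            expand <L> ::= s q <L>
  13  $ <L> q s  s q q $            match s
  14  $ <L> q    q q $              match q
Stack after step 14: $ <L> (top = <L>).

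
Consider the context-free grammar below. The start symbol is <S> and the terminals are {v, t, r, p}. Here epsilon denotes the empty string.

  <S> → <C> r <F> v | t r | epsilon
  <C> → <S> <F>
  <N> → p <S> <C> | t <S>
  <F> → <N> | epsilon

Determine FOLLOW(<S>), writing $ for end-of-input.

FIRST(<N>): from <N>→p <S> <C> we get {p}; from <N>→t <S> we get {t}. So FIRST(<N>) = {p, t}.
FIRST(<F>): from <F>→<N> we get {p, t}; from <F>→epsilon we get {epsilon}. So FIRST(<F>) = {epsilon, p, t}.
FIRST(<S>): from <S>→<C> r <F> v we get {p, r, t}; from <S>→t r we get {t}; from <S>→epsilon we get {epsilon}. So FIRST(<S>) = {epsilon, p, r, t}.
FIRST(<C>): from <C>→<S> <F> we get {epsilon, p, r, t}. So FIRST(<C>) = {epsilon, p, r, t}.
FOLLOW(<S>) includes $ since <S> is the start symbol.
FOLLOW(<S>): in <C>→<S> <F>, <S> is followed by <F> with FIRST {epsilon, p, t}; in <C>→<S> <F>, the suffix after <S> is nullable, so FOLLOW(<S>) ⊇ FOLLOW(<C>) = {r, v}; in <N>→p <S> <C>, <S> is followed by <C> with FIRST {epsilon, p, r, t}; in <N>→p <S> <C>, the suffix after <S> is nullable, so FOLLOW(<S>) ⊇ FOLLOW(<N>) = {r, v}; in <N>→t <S>, the suffix after <S> is empty, so FOLLOW(<S>) ⊇ FOLLOW(<N>) = {r, v}. Thus FOLLOW(<S>) = {$, p, r, t, v}.
FOLLOW(<C>): in <S>→<C> r <F> v, <C> is followed by r <F> v with FIRST {r}; in <N>→p <S> <C>, the suffix after <C> is empty, so FOLLOW(<C>) ⊇ FOLLOW(<N>) = {r, v}. Thus FOLLOW(<C>) = {r, v}.
FOLLOW(<F>): in <S>→<C> r <F> v, <F> is followed by v with FIRST {v}; in <C>→<S> <F>, the suffix after <F> is empty, so FOLLOW(<F>) ⊇ FOLLOW(<C>) = {r, v}. Thus FOLLOW(<F>) = {r, v}.
FOLLOW(<N>): in <F>→<N>, the suffix after <N> is empty, so FOLLOW(<N>) ⊇ FOLLOW(<F>) = {r, v}. Thus FOLLOW(<N>) = {r, v}.

{$, p, r, t, v}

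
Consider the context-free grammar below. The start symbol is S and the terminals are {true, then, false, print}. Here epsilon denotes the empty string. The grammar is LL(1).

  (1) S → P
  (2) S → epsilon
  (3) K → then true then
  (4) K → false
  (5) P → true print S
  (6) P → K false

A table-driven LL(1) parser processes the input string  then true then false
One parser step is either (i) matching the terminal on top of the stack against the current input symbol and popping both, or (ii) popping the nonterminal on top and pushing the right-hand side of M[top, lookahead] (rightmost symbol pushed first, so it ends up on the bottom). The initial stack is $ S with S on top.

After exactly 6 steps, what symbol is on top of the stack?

     Stack                   Input                   Action
  1  $ S                     then true then false $  expand S → P
  2  $ P                     then true then false $  expand P → K false
  3  $ false K               then true then false $  expand K → then true then
  4  $ false then true then  then true then false $  match then
  5  $ false then true       true then false $       match true
  6  $ false then            then false $            match then
Stack after step 6: $ false (top = false).

false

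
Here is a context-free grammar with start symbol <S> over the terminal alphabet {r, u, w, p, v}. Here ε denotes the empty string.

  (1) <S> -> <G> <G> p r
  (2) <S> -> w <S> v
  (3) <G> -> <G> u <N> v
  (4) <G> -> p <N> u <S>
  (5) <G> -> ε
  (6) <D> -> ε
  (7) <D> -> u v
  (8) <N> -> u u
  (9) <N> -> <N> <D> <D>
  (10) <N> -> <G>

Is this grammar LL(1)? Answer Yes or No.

No

FIRST(<S>) = {p, u, w}
FIRST(<G>) = {ε, p, u}
FIRST(<D>) = {ε, u}
FIRST(<N>) = {ε, p, u}
FOLLOW(<S>) = {$, p, u, v}
FOLLOW(<G>) = {p, u, v}
FOLLOW(<D>) = {u, v}
FOLLOW(<N>) = {u, v}
Cell M[<D>, u] receives both <D> -> ε and <D> -> u v — the grammar is not LL(1).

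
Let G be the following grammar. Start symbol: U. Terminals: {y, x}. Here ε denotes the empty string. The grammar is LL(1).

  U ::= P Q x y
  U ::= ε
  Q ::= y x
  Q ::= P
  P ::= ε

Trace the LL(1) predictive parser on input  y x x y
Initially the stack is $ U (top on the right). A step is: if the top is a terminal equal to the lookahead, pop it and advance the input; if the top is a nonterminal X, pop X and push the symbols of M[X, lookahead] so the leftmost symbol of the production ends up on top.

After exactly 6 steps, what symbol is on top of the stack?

     Stack      Input      Action
  1  $ U        y x x y $  expand U ::= P Q x y
  2  $ y x Q P  y x x y $  expand P ::= ε
  3  $ y x Q    y x x y $  expand Q ::= y x
  4  $ y x x y  y x x y $  match y
  5  $ y x x    x x y $    match x
  6  $ y x      x y $      match x
Stack after step 6: $ y (top = y).

y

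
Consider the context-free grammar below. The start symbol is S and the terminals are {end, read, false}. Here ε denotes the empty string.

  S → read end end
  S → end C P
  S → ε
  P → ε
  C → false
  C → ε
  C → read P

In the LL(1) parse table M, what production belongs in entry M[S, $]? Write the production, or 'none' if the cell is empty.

S → ε

FIRST(S) = {ε, end, read}
FIRST(P) = {ε}
FIRST(C) = {ε, false, read}
FOLLOW(S) includes $ since S is the start symbol.
FOLLOW(S): S appears on no right-hand side. Thus FOLLOW(S) = {$}.
For S → read end end: FIRST(read end end) = {read}, so it goes in M[S, t] for t ∈ {read}.
For S → end C P: FIRST(end C P) = {end}, so it goes in M[S, t] for t ∈ {end}.
For S → ε: FIRST(ε) = {ε}, so it goes in M[S, t] for t ∈ {}; since ε ∈ FIRST, also for every t ∈ FOLLOW(S) = {$}.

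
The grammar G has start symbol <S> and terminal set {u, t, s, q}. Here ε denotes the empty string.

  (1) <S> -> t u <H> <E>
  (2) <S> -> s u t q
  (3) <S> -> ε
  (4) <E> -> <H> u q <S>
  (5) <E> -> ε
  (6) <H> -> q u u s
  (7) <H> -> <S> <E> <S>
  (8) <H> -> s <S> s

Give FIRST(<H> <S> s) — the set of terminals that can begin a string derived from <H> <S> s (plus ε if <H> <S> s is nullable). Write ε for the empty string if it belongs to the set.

FIRST(<S>) = {ε, s, t}
FIRST(<E>) = {ε, q, s, t, u}  (via <H> u q <S>)
FIRST(<H>) = {ε, q, s, t, u}  (via <S> <E> <S>)
FIRST(<H> <S> s): take FIRST of each symbol in turn, carrying on past any symbol whose FIRST contains ε; result {q, s, t, u}.

{q, s, t, u}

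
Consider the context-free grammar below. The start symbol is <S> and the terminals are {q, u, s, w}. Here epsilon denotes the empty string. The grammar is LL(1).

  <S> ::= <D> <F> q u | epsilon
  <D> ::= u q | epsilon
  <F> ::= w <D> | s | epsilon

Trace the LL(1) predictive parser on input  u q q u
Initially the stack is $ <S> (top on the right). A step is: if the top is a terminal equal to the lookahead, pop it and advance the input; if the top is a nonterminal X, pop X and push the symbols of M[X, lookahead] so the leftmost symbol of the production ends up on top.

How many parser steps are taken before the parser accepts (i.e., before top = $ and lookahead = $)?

step 1: stack=$ <S>  input=u q q u $  — expand <S> ::= <D> <F> q u
step 2: stack=$ u q <F> <D>  input=u q q u $  — expand <D> ::= u q
step 3: stack=$ u q <F> q u  input=u q q u $  — match u
step 4: stack=$ u q <F> q  input=q q u $  — match q
step 5: stack=$ u q <F>  input=q u $  — expand <F> ::= epsilon
step 6: stack=$ u q  input=q u $  — match q
step 7: stack=$ u  input=u $  — match u
Accept reached after 7 steps.

7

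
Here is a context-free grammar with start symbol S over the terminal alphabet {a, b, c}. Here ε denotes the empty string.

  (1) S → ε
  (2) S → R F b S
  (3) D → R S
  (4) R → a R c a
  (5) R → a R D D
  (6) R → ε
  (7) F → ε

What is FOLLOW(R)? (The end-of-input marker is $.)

FIRST(R) = {ε, a}
FIRST(F) = {ε}
FIRST(S) = {ε, a, b}  (via R F b S)
FIRST(D) = {ε, a, b}  (via R S)
FOLLOW(S) includes $ since S is the start symbol.
FOLLOW(F): in S→R F b S, F is followed by b S with FIRST {b}. Thus FOLLOW(F) = {b}.
FOLLOW(S): in S→R F b S, the suffix after S is empty (adds nothing new); in D→R S, the suffix after S is empty, so FOLLOW(S) ⊇ FOLLOW(D) = {a, b, c}. Thus FOLLOW(S) = {$, a, b, c}.
FOLLOW(D): in R→a R D D (occurrence 1), D is followed by D with FIRST {ε, a, b}; in R→a R D D (occurrence 1), the suffix after D is nullable, so FOLLOW(D) ⊇ FOLLOW(R) = {a, b, c}; in R→a R D D (occurrence 2), the suffix after D is empty, so FOLLOW(D) ⊇ FOLLOW(R) = {a, b, c}. Thus FOLLOW(D) = {a, b, c}.
FOLLOW(R): in S→R F b S, R is followed by F b S with FIRST {b}; in D→R S, R is followed by S with FIRST {ε, a, b}; in D→R S, the suffix after R is nullable, so FOLLOW(R) ⊇ FOLLOW(D) = {a, b, c}; in R→a R c a, R is followed by c a with FIRST {c}; in R→a R D D, R is followed by D D with FIRST {ε, a, b}; in R→a R D D, the suffix after R is nullable (adds nothing new). Thus FOLLOW(R) = {a, b, c}.

{a, b, c}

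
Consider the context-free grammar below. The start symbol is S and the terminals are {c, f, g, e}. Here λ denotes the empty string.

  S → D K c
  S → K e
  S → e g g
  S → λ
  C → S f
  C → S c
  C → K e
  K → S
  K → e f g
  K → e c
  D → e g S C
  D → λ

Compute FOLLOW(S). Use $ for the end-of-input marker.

FIRST(D): from D→e g S C we get {e}; from D→λ we get {λ}. So FIRST(D) = {λ, e}.
FIRST(S): from S→D K c we get {c, e}; from S→K e we get {c, e}; from S→e g g we get {e}; from S→λ we get {λ}. So FIRST(S) = {λ, c, e}.
FIRST(K): from K→S we get {λ, c, e}; from K→e f g we get {e}; from K→e c we get {e}. So FIRST(K) = {λ, c, e}.
FIRST(C): from C→S f we get {c, e, f}; from C→S c we get {c, e}; from C→K e we get {c, e}. So FIRST(C) = {c, e, f}.
FOLLOW(S) includes $ since S is the start symbol.
FOLLOW(K): in S→D K c, K is followed by c with FIRST {c}; in S→K e, K is followed by e with FIRST {e}; in C→K e, K is followed by e with FIRST {e}. Thus FOLLOW(K) = {c, e}.
FOLLOW(S): in C→S f, S is followed by f with FIRST {f}; in C→S c, S is followed by c with FIRST {c}; in K→S, the suffix after S is empty, so FOLLOW(S) ⊇ FOLLOW(K) = {c, e}; in D→e g S C, S is followed by C with FIRST {c, e, f}. Thus FOLLOW(S) = {$, c, e, f}.
FOLLOW(D): in S→D K c, D is followed by K c with FIRST {c, e}. Thus FOLLOW(D) = {c, e}.
FOLLOW(C): in D→e g S C, the suffix after C is empty, so FOLLOW(C) ⊇ FOLLOW(D) = {c, e}. Thus FOLLOW(C) = {c, e}.

{$, c, e, f}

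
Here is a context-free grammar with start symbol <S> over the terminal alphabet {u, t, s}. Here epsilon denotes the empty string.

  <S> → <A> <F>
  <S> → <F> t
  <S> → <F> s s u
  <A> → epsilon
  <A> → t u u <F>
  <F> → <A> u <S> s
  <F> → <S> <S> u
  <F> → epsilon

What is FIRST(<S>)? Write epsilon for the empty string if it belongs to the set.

FIRST(<A>): from <A>→epsilon we get {epsilon}; from <A>→t u u <F> we get {t}. So FIRST(<A>) = {epsilon, t}.
FIRST(<S>): from <S>→<A> <F> we get {epsilon, s, t, u}; from <S>→<F> t we get {s, t, u}; from <S>→<F> s s u we get {s, t, u}. So FIRST(<S>) = {epsilon, s, t, u}.
FIRST(<F>): from <F>→<A> u <S> s we get {t, u}; from <F>→<S> <S> u we get {s, t, u}; from <F>→epsilon we get {epsilon}. So FIRST(<F>) = {epsilon, s, t, u}.

{epsilon, s, t, u}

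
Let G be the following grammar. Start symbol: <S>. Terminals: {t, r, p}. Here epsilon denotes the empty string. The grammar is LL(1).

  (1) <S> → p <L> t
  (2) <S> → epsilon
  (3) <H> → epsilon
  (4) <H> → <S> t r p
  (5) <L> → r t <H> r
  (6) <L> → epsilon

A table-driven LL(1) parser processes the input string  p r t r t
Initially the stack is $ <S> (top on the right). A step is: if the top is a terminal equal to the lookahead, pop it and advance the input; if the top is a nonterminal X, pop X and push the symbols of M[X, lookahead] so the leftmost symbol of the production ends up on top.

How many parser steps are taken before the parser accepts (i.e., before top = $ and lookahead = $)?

8

     Stack          Input        Action
  1  $ <S>          p r t r t $  expand <S> → p <L> t
  2  $ t <L> p      p r t r t $  match p
  3  $ t <L>        r t r t $    expand <L> → r t <H> r
  4  $ t r <H> t r  r t r t $    match r
  5  $ t r <H> t    t r t $      match t
  6  $ t r <H>      r t $        expand <H> → epsilon
  7  $ t r          r t $        match r
  8  $ t            t $          match t
Accept reached after 8 steps.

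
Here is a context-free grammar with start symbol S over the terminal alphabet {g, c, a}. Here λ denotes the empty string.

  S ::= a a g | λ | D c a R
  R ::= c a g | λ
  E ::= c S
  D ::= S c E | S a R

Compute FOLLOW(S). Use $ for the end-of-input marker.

FIRST(R): from R::=c a g we get {c}; from R::=λ we get {λ}. So FIRST(R) = {λ, c}.
FIRST(E): from E::=c S we get {c}. So FIRST(E) = {c}.
FIRST(S): from S::=a a g we get {a}; from S::=λ we get {λ}; from S::=D c a R we get {a, c}. So FIRST(S) = {λ, a, c}.
FIRST(D): from D::=S c E we get {a, c}; from D::=S a R we get {a, c}. So FIRST(D) = {a, c}.
FOLLOW(S) includes $ since S is the start symbol.
FOLLOW(D): in S::=D c a R, D is followed by c a R with FIRST {c}. Thus FOLLOW(D) = {c}.
FOLLOW(E): in D::=S c E, the suffix after E is empty, so FOLLOW(E) ⊇ FOLLOW(D) = {c}. Thus FOLLOW(E) = {c}.
FOLLOW(S): in E::=c S, the suffix after S is empty, so FOLLOW(S) ⊇ FOLLOW(E) = {c}; in D::=S c E, S is followed by c E with FIRST {c}; in D::=S a R, S is followed by a R with FIRST {a}. Thus FOLLOW(S) = {$, a, c}.
FOLLOW(R): in S::=D c a R, the suffix after R is empty, so FOLLOW(R) ⊇ FOLLOW(S) = {$, a, c}; in D::=S a R, the suffix after R is empty, so FOLLOW(R) ⊇ FOLLOW(D) = {c}. Thus FOLLOW(R) = {$, a, c}.

{$, a, c}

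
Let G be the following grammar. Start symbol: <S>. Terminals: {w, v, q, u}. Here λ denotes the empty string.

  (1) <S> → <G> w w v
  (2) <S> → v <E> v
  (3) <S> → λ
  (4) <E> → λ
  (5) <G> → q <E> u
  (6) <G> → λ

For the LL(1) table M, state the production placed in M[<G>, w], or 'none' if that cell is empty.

<G> → λ

FIRST(<E>): from <E>→λ we get {λ}. So FIRST(<E>) = {λ}.
FIRST(<G>): from <G>→q <E> u we get {q}; from <G>→λ we get {λ}. So FIRST(<G>) = {λ, q}.
FIRST(<S>): from <S>→<G> w w v we get {q, w}; from <S>→v <E> v we get {v}; from <S>→λ we get {λ}. So FIRST(<S>) = {λ, q, v, w}.
FOLLOW(<S>) includes $ since <S> is the start symbol.
FOLLOW(<G>): in <S>→<G> w w v, <G> is followed by w w v with FIRST {w}. Thus FOLLOW(<G>) = {w}.
For <G> → q <E> u: FIRST(q <E> u) = {q}, so it goes in M[<G>, t] for t ∈ {q}.
For <G> → λ: FIRST(λ) = {λ}, so it goes in M[<G>, t] for t ∈ {}; since λ ∈ FIRST, also for every t ∈ FOLLOW(<G>) = {w}.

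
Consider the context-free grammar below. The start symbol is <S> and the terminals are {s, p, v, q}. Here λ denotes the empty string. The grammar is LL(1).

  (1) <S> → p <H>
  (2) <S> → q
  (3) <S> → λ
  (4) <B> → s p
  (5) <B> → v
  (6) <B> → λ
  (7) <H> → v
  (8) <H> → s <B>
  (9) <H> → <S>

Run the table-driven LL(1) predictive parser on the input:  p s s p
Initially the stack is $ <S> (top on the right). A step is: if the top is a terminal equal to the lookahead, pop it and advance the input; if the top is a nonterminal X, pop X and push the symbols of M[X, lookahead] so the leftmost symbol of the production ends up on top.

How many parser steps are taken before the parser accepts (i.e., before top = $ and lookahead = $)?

     Stack    Input      Action
  1  $ <S>    p s s p $  expand <S> → p <H>
  2  $ <H> p  p s s p $  match p
  3  $ <H>    s s p $    expand <H> → s <B>
  4  $ <B> s  s s p $    match s
  5  $ <B>    s p $      expand <B> → s p
  6  $ p s    s p $      match s
  7  $ p      p $        match p
Accept reached after 7 steps.

7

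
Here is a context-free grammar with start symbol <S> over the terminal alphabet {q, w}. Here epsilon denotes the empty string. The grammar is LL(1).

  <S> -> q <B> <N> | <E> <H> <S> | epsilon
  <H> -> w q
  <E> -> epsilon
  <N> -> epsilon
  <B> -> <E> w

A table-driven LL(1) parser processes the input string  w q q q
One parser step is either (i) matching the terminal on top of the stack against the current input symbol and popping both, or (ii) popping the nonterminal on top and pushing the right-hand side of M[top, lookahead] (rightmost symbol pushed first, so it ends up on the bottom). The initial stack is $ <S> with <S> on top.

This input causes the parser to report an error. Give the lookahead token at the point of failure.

     Stack          Input      Action
  1  $ <S>          w q q q $  expand <S> -> <E> <H> <S>
  2  $ <S> <H> <E>  w q q q $  expand <E> -> epsilon
  3  $ <S> <H>      w q q q $  expand <H> -> w q
  4  $ <S> q w      w q q q $  match w
  5  $ <S> q        q q q $    match q
  6  $ <S>          q q $      expand <S> -> q <B> <N>
  7  $ <N> <B> q    q q $      match q
  8  $ <N> <B>      q $        error: M[<B>, q] is empty

q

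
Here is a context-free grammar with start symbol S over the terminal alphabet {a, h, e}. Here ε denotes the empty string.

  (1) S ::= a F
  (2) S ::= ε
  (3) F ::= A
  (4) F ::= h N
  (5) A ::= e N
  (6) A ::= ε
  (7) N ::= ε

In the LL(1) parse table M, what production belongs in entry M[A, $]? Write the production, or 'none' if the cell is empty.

FIRST(S) = {ε, a}
FIRST(A) = {ε, e}
FIRST(N) = {ε}
FIRST(F) = {ε, e, h}  (via A)
FOLLOW(S) includes $ since S is the start symbol.
FOLLOW(F): in S::=a F, the suffix after F is empty, so FOLLOW(F) ⊇ FOLLOW(S) = {$}. Thus FOLLOW(F) = {$}.
FOLLOW(A): in F::=A, the suffix after A is empty, so FOLLOW(A) ⊇ FOLLOW(F) = {$}. Thus FOLLOW(A) = {$}.
For A ::= e N: FIRST(e N) = {e}, so it goes in M[A, t] for t ∈ {e}.
For A ::= ε: FIRST(ε) = {ε}, so it goes in M[A, t] for t ∈ {}; since ε ∈ FIRST, also for every t ∈ FOLLOW(A) = {$}.

A ::= ε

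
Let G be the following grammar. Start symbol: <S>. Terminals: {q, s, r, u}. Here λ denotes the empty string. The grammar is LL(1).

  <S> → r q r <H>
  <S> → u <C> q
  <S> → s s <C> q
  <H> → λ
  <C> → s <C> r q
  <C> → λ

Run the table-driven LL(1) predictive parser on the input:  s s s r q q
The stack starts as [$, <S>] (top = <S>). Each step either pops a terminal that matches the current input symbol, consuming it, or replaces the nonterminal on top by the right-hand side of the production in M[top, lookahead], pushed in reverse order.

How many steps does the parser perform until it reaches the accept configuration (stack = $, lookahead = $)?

9

step 1: stack=$ <S>  input=s s s r q q $  — expand <S> → s s <C> q
step 2: stack=$ q <C> s s  input=s s s r q q $  — match s
step 3: stack=$ q <C> s  input=s s r q q $  — match s
step 4: stack=$ q <C>  input=s r q q $  — expand <C> → s <C> r q
step 5: stack=$ q q r <C> s  input=s r q q $  — match s
step 6: stack=$ q q r <C>  input=r q q $  — expand <C> → λ
step 7: stack=$ q q r  input=r q q $  — match r
step 8: stack=$ q q  input=q q $  — match q
step 9: stack=$ q  input=q $  — match q
Accept reached after 9 steps.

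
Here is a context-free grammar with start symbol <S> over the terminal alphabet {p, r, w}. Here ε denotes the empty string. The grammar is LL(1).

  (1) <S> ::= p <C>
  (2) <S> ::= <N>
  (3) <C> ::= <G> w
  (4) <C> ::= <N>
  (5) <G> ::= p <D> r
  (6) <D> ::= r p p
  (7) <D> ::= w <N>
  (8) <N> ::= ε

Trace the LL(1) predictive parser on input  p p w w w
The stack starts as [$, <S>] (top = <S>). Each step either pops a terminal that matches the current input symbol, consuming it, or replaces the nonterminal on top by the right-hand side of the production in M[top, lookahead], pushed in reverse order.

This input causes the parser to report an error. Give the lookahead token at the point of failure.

step 1: stack=$ <S>  input=p p w w w $  — expand <S> ::= p <C>
step 2: stack=$ <C> p  input=p p w w w $  — match p
step 3: stack=$ <C>  input=p w w w $  — expand <C> ::= <G> w
step 4: stack=$ w <G>  input=p w w w $  — expand <G> ::= p <D> r
step 5: stack=$ w r <D> p  input=p w w w $  — match p
step 6: stack=$ w r <D>  input=w w w $  — expand <D> ::= w <N>
step 7: stack=$ w r <N> w  input=w w w $  — match w
step 8: stack=$ w r <N>  input=w w $  — error: M[<N>, w] is empty

w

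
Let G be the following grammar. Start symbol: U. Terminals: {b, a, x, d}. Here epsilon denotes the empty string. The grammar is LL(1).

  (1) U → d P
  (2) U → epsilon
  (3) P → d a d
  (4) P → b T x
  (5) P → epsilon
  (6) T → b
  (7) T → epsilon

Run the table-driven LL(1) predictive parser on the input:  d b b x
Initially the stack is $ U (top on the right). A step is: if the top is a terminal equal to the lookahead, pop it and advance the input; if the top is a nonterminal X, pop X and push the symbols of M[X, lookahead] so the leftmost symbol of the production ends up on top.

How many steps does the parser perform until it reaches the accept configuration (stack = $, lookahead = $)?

7

step 1: stack=$ U  input=d b b x $  — expand U → d P
step 2: stack=$ P d  input=d b b x $  — match d
step 3: stack=$ P  input=b b x $  — expand P → b T x
step 4: stack=$ x T b  input=b b x $  — match b
step 5: stack=$ x T  input=b x $  — expand T → b
step 6: stack=$ x b  input=b x $  — match b
step 7: stack=$ x  input=x $  — match x
Accept reached after 7 steps.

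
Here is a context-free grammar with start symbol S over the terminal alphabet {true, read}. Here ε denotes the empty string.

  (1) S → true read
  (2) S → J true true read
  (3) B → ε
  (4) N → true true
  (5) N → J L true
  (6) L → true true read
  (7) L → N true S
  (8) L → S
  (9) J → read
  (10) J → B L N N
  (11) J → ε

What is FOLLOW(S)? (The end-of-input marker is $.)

FIRST(B): from B→ε we get {ε}. So FIRST(B) = {ε}.
FIRST(S): from S→true read we get {true}; from S→J true true read we get {read, true}. So FIRST(S) = {read, true}.
FIRST(N): from N→true true we get {true}; from N→J L true we get {read, true}. So FIRST(N) = {read, true}.
FIRST(L): from L→true true read we get {true}; from L→N true S we get {read, true}; from L→S we get {read, true}. So FIRST(L) = {read, true}.
FIRST(J): from J→read we get {read}; from J→B L N N we get {read, true}; from J→ε we get {ε}. So FIRST(J) = {ε, read, true}.
FOLLOW(S) includes $ since S is the start symbol.
FOLLOW(B): in J→B L N N, B is followed by L N N with FIRST {read, true}. Thus FOLLOW(B) = {read, true}.
FOLLOW(L): in N→J L true, L is followed by true with FIRST {true}; in J→B L N N, L is followed by N N with FIRST {read, true}. Thus FOLLOW(L) = {read, true}.
FOLLOW(S): in L→N true S, the suffix after S is empty, so FOLLOW(S) ⊇ FOLLOW(L) = {read, true}; in L→S, the suffix after S is empty, so FOLLOW(S) ⊇ FOLLOW(L) = {read, true}. Thus FOLLOW(S) = {$, read, true}.
FOLLOW(J): in S→J true true read, J is followed by true true read with FIRST {true}; in N→J L true, J is followed by L true with FIRST {read, true}. Thus FOLLOW(J) = {read, true}.
FOLLOW(N): in L→N true S, N is followed by true S with FIRST {true}; in J→B L N N (occurrence 1), N is followed by N with FIRST {read, true}; in J→B L N N (occurrence 2), the suffix after N is empty, so FOLLOW(N) ⊇ FOLLOW(J) = {read, true}. Thus FOLLOW(N) = {read, true}.

{$, read, true}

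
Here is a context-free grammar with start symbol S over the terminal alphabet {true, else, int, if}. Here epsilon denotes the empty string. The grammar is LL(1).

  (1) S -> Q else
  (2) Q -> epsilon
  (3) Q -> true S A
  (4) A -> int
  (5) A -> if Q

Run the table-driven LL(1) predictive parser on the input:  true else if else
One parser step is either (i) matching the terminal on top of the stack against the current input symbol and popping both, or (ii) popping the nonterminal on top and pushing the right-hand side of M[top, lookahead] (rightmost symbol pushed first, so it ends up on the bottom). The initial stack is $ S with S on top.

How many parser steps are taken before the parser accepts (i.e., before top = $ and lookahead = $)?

10

step 1: stack=$ S  input=true else if else $  — expand S -> Q else
step 2: stack=$ else Q  input=true else if else $  — expand Q -> true S A
step 3: stack=$ else A S true  input=true else if else $  — match true
step 4: stack=$ else A S  input=else if else $  — expand S -> Q else
step 5: stack=$ else A else Q  input=else if else $  — expand Q -> epsilon
step 6: stack=$ else A else  input=else if else $  — match else
step 7: stack=$ else A  input=if else $  — expand A -> if Q
step 8: stack=$ else Q if  input=if else $  — match if
step 9: stack=$ else Q  input=else $  — expand Q -> epsilon
step 10: stack=$ else  input=else $  — match else
Accept reached after 10 steps.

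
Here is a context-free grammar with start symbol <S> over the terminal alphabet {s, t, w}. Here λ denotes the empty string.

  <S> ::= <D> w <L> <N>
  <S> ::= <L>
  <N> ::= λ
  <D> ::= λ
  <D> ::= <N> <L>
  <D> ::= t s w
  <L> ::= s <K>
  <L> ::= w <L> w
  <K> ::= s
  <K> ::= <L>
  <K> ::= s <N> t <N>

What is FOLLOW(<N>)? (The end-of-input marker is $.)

FIRST(<N>): from <N>::=λ we get {λ}. So FIRST(<N>) = {λ}.
FIRST(<L>): from <L>::=s <K> we get {s}; from <L>::=w <L> w we get {w}. So FIRST(<L>) = {s, w}.
FIRST(<D>): from <D>::=λ we get {λ}; from <D>::=<N> <L> we get {s, w}; from <D>::=t s w we get {t}. So FIRST(<D>) = {λ, s, t, w}.
FIRST(<K>): from <K>::=s we get {s}; from <K>::=<L> we get {s, w}; from <K>::=s <N> t <N> we get {s}. So FIRST(<K>) = {s, w}.
FIRST(<S>): from <S>::=<D> w <L> <N> we get {s, t, w}; from <S>::=<L> we get {s, w}. So FIRST(<S>) = {s, t, w}.
FOLLOW(<S>) includes $ since <S> is the start symbol.
FOLLOW(<S>): <S> appears on no right-hand side. Thus FOLLOW(<S>) = {$}.
FOLLOW(<D>): in <S>::=<D> w <L> <N>, <D> is followed by w <L> <N> with FIRST {w}. Thus FOLLOW(<D>) = {w}.
FOLLOW(<N>): in <S>::=<D> w <L> <N>, the suffix after <N> is empty, so FOLLOW(<N>) ⊇ FOLLOW(<S>) = {$}; in <D>::=<N> <L>, <N> is followed by <L> with FIRST {s, w}; in <K>::=s <N> t <N> (occurrence 1), <N> is followed by t <N> with FIRST {t}; in <K>::=s <N> t <N> (occurrence 2), the suffix after <N> is empty, so FOLLOW(<N>) ⊇ FOLLOW(<K>) = {$, w}. Thus FOLLOW(<N>) = {$, s, t, w}.
FOLLOW(<L>): in <S>::=<D> w <L> <N>, <L> is followed by <N> with FIRST {λ}; in <S>::=<D> w <L> <N>, the suffix after <L> is nullable, so FOLLOW(<L>) ⊇ FOLLOW(<S>) = {$}; in <S>::=<L>, the suffix after <L> is empty, so FOLLOW(<L>) ⊇ FOLLOW(<S>) = {$}; in <D>::=<N> <L>, the suffix after <L> is empty, so FOLLOW(<L>) ⊇ FOLLOW(<D>) = {w}; in <L>::=w <L> w, <L> is followed by w with FIRST {w}; in <K>::=<L>, the suffix after <L> is empty, so FOLLOW(<L>) ⊇ FOLLOW(<K>) = {$, w}. Thus FOLLOW(<L>) = {$, w}.
FOLLOW(<K>): in <L>::=s <K>, the suffix after <K> is empty, so FOLLOW(<K>) ⊇ FOLLOW(<L>) = {$, w}. Thus FOLLOW(<K>) = {$, w}.

{$, s, t, w}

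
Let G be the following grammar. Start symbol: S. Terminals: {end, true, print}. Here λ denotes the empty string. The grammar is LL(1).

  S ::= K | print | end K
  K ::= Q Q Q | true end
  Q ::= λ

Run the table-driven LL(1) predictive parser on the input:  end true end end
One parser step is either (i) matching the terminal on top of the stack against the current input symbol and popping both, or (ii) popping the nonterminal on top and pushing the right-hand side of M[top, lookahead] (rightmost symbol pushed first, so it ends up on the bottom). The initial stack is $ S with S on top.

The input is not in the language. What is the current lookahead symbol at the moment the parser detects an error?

     Stack       Input               Action
  1  $ S         end true end end $  expand S ::= end K
  2  $ K end     end true end end $  match end
  3  $ K         true end end $      expand K ::= true end
  4  $ end true  true end end $      match true
  5  $ end       end end $           match end
  6  $           end $               error: stack empty but input remains

end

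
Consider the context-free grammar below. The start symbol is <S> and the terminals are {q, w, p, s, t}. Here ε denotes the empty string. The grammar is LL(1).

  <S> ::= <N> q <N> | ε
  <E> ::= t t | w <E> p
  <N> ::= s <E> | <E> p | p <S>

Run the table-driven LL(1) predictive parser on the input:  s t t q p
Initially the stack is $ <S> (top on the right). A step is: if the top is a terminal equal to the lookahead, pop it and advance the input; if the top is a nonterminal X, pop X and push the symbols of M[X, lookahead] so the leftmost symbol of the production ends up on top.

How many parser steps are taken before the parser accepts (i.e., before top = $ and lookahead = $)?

      Stack          Input        Action
   1  $ <S>          s t t q p $  expand <S> ::= <N> q <N>
   2  $ <N> q <N>    s t t q p $  expand <N> ::= s <E>
   3  $ <N> q <E> s  s t t q p $  match s
   4  $ <N> q <E>    t t q p $    expand <E> ::= t t
   5  $ <N> q t t    t t q p $    match t
   6  $ <N> q t      t q p $      match t
   7  $ <N> q        q p $        match q
   8  $ <N>          p $          expand <N> ::= p <S>
   9  $ <S> p        p $          match p
  10  $ <S>          $            expand <S> ::= ε
Accept reached after 10 steps.

10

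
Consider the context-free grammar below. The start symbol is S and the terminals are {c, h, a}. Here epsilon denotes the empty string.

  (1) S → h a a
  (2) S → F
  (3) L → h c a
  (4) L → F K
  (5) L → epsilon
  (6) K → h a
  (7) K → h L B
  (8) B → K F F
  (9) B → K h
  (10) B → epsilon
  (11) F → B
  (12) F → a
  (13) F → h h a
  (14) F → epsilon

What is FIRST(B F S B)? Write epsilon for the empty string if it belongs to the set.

{epsilon, a, h}

FIRST(K): from K→h a we get {h}; from K→h L B we get {h}. So FIRST(K) = {h}.
FIRST(B): from B→K F F we get {h}; from B→K h we get {h}; from B→epsilon we get {epsilon}. So FIRST(B) = {epsilon, h}.
FIRST(F): from F→B we get {epsilon, h}; from F→a we get {a}; from F→h h a we get {h}; from F→epsilon we get {epsilon}. So FIRST(F) = {epsilon, a, h}.
FIRST(S): from S→h a a we get {h}; from S→F we get {epsilon, a, h}. So FIRST(S) = {epsilon, a, h}.
FIRST(L): from L→h c a we get {h}; from L→F K we get {a, h}; from L→epsilon we get {epsilon}. So FIRST(L) = {epsilon, a, h}.
FIRST(B F S B): take FIRST of each symbol in turn, carrying on past any symbol whose FIRST contains epsilon; result {epsilon, a, h}.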